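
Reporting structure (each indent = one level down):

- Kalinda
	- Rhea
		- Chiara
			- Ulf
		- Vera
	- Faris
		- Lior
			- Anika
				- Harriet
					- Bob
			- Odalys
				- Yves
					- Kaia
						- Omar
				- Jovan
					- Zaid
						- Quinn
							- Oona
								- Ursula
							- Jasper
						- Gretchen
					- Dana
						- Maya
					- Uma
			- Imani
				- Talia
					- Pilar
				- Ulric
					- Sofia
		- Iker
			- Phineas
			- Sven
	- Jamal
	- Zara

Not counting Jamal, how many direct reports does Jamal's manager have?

Jamal reports to Kalinda. Kalinda's other direct reports are Rhea, Faris, Zara — 3 peers.

3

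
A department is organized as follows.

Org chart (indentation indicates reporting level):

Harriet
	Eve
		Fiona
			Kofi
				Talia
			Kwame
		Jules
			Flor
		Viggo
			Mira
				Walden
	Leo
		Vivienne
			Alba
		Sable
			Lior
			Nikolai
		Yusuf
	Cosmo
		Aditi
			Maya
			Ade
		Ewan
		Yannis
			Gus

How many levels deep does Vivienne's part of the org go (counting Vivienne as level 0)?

1

The longest chain under Vivienne runs Vivienne → Alba, which is 1 level below Vivienne.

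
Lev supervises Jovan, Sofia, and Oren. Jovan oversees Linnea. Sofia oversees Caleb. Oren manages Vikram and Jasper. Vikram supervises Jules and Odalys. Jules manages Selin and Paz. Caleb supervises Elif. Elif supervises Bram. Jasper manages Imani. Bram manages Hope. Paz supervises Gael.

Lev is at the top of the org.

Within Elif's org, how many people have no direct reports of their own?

The only person in Elif's organization with no one reporting to them is Hope. That is 1.

1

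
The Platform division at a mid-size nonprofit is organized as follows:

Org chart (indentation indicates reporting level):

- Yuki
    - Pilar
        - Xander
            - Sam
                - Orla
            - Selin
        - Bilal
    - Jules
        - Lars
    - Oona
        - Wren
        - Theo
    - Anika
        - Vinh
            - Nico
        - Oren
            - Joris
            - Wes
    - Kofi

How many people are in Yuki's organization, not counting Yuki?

18

Yuki directly manages Pilar, Jules, Oona, Anika, Kofi. Under Pilar: Bilal, Xander, Selin, Sam, Orla (5). Under Jules: Lars (1). Under Oona: Theo, Wren (2). Under Anika: Oren, Wes, Joris, Vinh, Nico (5). Kofi has no reports. So Yuki's organization is 5 direct reports plus everyone under them: 6 + 2 + 3 + 6 + 1 = 18.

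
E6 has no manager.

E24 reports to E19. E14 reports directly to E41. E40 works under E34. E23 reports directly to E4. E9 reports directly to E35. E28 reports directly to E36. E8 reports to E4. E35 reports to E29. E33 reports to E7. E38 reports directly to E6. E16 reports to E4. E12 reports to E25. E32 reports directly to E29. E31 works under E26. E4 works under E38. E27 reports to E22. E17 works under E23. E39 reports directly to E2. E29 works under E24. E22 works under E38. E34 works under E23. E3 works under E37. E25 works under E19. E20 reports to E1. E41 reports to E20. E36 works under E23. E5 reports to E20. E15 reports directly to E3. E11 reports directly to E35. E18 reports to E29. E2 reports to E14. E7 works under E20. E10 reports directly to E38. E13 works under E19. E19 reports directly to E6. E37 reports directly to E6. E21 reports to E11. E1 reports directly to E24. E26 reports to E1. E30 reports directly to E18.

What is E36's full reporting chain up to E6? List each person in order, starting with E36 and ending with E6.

E36 -> E23 -> E4 -> E38 -> E6

E36 reports to E23. E23 reports to E4. E4 reports to E38. E38 reports to E6. E6 is at the top.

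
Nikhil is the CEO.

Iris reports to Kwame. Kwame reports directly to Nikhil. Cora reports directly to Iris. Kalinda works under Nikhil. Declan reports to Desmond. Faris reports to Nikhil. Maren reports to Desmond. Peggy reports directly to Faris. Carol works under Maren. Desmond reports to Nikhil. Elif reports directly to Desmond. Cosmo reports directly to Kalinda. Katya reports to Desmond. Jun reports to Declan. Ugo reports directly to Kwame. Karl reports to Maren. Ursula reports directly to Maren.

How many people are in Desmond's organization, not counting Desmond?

8

Desmond directly manages Katya, Declan, Maren, Elif. Katya has no reports. Under Declan: Jun (1). Under Maren: Karl, Carol, Ursula (3). Elif has no reports. So Desmond's organization is 4 direct reports plus everyone under them: 1 + 2 + 4 + 1 = 8.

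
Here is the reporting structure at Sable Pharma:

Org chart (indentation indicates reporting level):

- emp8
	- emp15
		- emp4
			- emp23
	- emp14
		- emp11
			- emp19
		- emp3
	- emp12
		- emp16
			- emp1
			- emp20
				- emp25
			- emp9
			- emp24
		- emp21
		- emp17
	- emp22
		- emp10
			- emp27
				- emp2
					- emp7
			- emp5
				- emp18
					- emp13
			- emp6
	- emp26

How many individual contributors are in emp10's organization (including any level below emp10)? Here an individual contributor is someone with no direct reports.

3

The people in emp10's organization with no one reporting to them are emp6, emp13, emp7. That is 3.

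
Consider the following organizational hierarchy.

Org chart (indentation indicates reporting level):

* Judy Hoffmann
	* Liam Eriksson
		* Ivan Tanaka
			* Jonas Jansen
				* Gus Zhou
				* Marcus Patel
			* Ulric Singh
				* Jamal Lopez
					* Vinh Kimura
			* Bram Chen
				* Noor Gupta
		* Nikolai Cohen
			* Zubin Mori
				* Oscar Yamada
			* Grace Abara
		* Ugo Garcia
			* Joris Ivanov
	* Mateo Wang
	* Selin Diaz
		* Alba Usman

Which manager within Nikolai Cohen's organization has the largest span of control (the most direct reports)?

Nikolai Cohen

Direct-report counts within Nikolai Cohen's organization: Nikolai Cohen has 2; Zubin Mori has 1. The largest is 2, held by Nikolai Cohen.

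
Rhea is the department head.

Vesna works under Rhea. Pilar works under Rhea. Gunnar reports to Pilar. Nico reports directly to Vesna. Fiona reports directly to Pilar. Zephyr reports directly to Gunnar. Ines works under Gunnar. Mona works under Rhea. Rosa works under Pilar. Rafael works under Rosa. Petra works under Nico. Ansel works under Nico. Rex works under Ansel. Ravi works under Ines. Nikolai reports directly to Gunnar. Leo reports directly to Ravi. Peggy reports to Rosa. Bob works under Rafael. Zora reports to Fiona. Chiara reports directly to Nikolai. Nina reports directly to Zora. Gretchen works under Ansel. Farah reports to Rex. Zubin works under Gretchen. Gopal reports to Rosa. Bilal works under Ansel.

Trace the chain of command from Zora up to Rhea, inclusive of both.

Zora -> Fiona -> Pilar -> Rhea

Zora reports to Fiona. Fiona reports to Pilar. Pilar reports to Rhea. Rhea is at the top.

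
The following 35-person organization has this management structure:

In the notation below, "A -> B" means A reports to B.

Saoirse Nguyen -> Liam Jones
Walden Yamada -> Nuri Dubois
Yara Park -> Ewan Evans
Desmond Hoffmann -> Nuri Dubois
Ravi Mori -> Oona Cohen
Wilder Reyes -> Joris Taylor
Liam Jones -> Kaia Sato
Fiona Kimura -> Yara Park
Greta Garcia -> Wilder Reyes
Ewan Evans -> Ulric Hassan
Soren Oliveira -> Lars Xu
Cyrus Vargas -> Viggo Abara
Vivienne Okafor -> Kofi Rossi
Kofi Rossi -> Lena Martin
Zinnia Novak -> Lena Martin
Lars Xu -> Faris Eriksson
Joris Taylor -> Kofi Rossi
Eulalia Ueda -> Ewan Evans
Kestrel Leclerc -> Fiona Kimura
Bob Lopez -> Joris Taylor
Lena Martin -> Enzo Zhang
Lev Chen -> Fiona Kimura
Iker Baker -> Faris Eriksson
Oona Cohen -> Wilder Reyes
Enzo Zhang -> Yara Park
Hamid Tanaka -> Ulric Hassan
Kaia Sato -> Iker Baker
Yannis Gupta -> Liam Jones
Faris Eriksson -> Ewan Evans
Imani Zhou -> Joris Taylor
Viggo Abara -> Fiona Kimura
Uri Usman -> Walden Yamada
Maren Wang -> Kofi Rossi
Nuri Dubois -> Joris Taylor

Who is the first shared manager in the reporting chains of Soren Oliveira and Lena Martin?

Soren Oliveira's chain of managers is Lars Xu, Faris Eriksson, Ewan Evans, Ulric Hassan. Lena Martin's chain of managers is Enzo Zhang, Yara Park, Ewan Evans, Ulric Hassan. The first manager that appears in both chains is Ewan Evans.

Ewan Evans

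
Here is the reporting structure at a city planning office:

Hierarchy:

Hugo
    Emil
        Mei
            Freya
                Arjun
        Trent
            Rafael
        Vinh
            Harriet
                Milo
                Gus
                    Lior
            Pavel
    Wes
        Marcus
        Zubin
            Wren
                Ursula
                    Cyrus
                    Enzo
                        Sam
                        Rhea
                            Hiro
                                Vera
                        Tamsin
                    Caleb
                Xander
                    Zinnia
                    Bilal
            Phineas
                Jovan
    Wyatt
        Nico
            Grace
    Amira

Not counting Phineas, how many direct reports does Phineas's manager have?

1

Phineas reports to Zubin. Zubin's other direct reports are Wren — 1 peer.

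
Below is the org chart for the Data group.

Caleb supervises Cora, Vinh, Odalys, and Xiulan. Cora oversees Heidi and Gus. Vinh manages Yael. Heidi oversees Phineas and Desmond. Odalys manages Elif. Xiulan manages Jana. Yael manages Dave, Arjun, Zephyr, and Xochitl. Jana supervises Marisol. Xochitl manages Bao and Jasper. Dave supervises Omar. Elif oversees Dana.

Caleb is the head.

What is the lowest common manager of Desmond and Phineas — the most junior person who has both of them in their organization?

Desmond's chain of managers is Heidi, Cora, Caleb. Phineas's chain of managers is Heidi, Cora, Caleb. The first manager that appears in both chains is Heidi.

Heidi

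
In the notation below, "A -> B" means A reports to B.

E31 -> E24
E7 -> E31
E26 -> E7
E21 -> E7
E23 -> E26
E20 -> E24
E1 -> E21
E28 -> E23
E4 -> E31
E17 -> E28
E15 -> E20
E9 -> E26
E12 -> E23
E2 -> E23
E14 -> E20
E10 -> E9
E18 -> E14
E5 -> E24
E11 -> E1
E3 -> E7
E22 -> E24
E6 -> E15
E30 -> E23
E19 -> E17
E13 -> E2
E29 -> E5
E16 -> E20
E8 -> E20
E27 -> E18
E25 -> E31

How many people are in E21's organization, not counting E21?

2

E21 directly manages E1. Under E1: E11 (1). That's 2 in total.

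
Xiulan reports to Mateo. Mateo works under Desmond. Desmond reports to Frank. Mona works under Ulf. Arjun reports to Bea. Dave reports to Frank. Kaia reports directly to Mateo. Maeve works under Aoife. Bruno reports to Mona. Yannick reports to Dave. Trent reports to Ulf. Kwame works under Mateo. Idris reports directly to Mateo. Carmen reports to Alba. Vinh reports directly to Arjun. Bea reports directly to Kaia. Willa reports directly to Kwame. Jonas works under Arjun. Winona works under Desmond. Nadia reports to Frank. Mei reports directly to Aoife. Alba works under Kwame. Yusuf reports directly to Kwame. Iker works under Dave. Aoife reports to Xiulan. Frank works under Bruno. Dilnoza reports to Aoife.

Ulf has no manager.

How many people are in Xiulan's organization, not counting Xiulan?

Xiulan directly manages Aoife. Under Aoife: Mei, Dilnoza, Maeve (3). That's 4 in total.

4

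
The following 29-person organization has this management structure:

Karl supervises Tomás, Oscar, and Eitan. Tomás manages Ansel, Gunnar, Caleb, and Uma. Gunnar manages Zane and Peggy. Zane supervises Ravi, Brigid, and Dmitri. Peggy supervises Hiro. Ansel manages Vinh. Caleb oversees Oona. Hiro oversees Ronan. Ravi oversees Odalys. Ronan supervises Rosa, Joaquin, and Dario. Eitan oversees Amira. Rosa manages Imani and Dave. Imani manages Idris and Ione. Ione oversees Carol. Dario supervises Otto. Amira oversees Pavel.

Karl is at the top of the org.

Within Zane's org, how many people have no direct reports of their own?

3

The people in Zane's organization with no one reporting to them are Dmitri, Brigid, Odalys. That is 3.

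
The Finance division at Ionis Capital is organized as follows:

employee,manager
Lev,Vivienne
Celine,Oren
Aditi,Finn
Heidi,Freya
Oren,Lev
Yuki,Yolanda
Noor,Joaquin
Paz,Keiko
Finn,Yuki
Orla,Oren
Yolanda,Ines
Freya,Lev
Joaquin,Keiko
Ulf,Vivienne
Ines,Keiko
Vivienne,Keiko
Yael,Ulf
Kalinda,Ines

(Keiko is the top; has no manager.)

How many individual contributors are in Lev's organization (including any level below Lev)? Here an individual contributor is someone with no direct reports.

The people in Lev's organization with no one reporting to them are Celine, Orla, Heidi. That is 3.

3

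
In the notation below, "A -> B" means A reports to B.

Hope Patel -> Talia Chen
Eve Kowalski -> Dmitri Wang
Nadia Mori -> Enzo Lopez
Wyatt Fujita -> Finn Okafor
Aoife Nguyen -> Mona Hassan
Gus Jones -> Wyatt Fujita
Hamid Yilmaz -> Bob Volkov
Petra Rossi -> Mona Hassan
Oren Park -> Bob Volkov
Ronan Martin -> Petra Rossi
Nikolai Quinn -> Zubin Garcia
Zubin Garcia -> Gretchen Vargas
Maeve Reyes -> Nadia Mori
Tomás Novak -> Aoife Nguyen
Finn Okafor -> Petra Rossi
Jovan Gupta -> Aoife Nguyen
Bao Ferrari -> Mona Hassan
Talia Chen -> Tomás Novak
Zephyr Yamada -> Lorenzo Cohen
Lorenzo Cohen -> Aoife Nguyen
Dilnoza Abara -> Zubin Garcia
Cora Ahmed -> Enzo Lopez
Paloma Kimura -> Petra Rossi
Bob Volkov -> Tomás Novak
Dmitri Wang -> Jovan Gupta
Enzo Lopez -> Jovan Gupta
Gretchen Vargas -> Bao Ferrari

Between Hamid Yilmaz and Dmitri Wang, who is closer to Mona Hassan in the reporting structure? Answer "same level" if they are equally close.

Dmitri Wang

Hamid Yilmaz is 4 levels below Mona Hassan; Dmitri Wang is 3. Dmitri Wang is higher.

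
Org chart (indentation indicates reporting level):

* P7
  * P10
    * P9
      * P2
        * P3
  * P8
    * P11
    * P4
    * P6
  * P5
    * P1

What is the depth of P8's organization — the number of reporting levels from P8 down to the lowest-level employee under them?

The longest chain under P8 runs P8 → P6, which is 1 level below P8.

1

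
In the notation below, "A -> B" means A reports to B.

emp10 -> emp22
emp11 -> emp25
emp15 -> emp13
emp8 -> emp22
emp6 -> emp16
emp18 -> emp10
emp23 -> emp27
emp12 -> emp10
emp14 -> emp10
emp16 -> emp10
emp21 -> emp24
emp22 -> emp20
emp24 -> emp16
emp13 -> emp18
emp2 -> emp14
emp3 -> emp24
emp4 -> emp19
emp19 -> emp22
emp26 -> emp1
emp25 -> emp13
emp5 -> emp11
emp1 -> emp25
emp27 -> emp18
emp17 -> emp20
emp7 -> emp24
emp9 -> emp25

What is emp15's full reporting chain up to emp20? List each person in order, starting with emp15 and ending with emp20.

emp15 reports to emp13. emp13 reports to emp18. emp18 reports to emp10. emp10 reports to emp22. emp22 reports to emp20. emp20 is at the top.

emp15 -> emp13 -> emp18 -> emp10 -> emp22 -> emp20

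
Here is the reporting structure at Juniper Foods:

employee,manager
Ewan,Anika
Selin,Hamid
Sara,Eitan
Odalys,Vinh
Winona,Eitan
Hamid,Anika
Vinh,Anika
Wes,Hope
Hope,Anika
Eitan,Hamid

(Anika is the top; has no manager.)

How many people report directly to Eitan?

2

Eitan directly manages Winona, Sara. That is 2 direct reports.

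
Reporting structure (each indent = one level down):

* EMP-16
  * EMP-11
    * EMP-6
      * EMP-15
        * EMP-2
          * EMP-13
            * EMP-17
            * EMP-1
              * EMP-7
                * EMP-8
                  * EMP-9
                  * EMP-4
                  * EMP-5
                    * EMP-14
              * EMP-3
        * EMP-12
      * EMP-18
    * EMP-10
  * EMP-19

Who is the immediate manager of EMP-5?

EMP-8

EMP-5 reports directly to EMP-8.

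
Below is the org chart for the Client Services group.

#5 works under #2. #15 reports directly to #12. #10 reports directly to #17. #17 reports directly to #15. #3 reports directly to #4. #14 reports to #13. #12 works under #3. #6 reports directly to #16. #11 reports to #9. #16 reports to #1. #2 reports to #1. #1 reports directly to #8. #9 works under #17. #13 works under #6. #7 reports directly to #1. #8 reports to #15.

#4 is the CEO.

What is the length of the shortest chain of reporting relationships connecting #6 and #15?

#6 is in #15's organization: the chain from #6 up to #15 is #6 → #16 → #1 → #8 → #15, which is 4 links.

4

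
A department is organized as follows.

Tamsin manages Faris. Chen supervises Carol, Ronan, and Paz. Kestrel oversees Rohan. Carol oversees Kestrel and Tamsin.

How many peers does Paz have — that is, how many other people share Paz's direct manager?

Paz reports to Chen. Chen's other direct reports are Carol, Ronan — 2 peers.

2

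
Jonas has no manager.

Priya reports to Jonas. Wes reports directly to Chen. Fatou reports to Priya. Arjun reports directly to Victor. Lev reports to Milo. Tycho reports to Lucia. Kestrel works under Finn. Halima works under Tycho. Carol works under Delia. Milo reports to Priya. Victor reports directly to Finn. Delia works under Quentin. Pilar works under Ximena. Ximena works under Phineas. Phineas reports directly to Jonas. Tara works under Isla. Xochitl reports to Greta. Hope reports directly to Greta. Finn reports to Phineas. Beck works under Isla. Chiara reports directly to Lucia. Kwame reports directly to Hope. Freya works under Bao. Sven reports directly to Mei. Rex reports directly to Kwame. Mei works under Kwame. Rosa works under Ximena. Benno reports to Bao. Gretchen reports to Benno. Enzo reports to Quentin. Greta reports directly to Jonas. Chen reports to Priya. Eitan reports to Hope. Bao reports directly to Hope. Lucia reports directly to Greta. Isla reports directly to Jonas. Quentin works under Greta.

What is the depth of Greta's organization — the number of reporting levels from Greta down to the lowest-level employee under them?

The longest chain under Greta runs Greta → Hope → Kwame → Mei → Sven, which is 4 levels below Greta.

4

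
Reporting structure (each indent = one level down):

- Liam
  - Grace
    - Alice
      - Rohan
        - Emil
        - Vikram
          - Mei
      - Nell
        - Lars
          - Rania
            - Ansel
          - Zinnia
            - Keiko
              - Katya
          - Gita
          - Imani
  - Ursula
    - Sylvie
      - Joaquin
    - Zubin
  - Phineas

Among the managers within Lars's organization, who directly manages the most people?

Lars

Direct-report counts within Lars's organization: Lars has 4; Zinnia has 1; Keiko has 1; Rania has 1. The largest is 4, held by Lars.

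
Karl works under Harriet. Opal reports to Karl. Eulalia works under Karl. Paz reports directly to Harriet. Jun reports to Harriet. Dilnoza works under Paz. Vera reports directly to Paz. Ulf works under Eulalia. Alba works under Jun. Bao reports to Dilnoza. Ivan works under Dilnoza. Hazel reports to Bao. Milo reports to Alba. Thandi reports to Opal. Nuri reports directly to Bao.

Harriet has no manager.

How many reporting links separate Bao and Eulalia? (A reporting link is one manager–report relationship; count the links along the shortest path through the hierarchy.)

5

Bao is 3 levels below Harriet, and Eulalia is 2 levels below Harriet (their lowest common manager). The shortest path runs up from Bao to Harriet and back down to Eulalia: 3 + 2 = 5 links.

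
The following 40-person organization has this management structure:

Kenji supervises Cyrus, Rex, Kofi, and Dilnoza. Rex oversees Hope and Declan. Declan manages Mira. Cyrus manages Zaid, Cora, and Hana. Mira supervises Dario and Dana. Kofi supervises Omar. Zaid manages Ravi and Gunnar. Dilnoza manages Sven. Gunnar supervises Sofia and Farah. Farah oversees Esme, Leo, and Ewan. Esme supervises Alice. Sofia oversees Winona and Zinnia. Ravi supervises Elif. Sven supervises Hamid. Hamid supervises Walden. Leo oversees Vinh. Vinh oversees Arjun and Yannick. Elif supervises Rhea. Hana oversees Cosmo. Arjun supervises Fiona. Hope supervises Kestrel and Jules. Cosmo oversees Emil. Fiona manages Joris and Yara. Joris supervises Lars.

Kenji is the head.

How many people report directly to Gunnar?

Gunnar directly manages Farah, Sofia. That is 2 direct reports.

2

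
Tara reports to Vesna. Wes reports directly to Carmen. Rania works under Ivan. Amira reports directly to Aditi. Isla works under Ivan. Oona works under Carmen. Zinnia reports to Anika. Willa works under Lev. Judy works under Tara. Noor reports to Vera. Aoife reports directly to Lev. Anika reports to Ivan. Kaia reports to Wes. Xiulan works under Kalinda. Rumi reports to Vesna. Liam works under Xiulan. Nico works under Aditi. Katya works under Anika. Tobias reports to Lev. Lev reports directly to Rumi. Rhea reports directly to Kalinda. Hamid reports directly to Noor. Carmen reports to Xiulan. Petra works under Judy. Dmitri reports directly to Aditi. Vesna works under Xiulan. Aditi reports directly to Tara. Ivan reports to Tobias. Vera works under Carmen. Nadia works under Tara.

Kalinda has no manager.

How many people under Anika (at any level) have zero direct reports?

The people in Anika's organization with no one reporting to them are Zinnia, Katya. That is 2.

2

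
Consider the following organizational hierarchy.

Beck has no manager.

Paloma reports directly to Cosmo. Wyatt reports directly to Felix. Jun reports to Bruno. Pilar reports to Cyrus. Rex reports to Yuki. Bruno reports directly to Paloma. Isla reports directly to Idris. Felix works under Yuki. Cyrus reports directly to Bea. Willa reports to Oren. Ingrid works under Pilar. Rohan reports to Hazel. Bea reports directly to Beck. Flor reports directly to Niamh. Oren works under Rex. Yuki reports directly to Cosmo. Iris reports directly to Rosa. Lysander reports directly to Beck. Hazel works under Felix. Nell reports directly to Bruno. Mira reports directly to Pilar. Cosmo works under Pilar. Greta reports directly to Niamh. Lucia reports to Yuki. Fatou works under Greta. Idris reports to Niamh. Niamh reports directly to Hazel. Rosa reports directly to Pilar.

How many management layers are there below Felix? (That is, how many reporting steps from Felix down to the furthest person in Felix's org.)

The longest chain under Felix runs Felix → Hazel → Niamh → Idris → Isla, which is 4 levels below Felix.

4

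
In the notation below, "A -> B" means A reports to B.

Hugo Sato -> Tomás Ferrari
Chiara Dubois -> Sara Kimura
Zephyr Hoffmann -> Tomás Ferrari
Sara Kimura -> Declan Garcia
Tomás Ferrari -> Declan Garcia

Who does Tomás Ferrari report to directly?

Declan Garcia

Tomás Ferrari reports directly to Declan Garcia.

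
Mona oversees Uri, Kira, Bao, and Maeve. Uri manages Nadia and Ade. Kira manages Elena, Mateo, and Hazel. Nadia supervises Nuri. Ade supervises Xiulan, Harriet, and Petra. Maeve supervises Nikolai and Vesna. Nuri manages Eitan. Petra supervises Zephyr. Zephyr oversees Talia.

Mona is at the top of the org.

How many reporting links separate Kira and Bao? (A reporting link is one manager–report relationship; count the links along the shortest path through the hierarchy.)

Kira is 1 level below Mona, and Bao is 1 level below Mona (their lowest common manager). The shortest path runs up from Kira to Mona and back down to Bao: 1 + 1 = 2 links.

2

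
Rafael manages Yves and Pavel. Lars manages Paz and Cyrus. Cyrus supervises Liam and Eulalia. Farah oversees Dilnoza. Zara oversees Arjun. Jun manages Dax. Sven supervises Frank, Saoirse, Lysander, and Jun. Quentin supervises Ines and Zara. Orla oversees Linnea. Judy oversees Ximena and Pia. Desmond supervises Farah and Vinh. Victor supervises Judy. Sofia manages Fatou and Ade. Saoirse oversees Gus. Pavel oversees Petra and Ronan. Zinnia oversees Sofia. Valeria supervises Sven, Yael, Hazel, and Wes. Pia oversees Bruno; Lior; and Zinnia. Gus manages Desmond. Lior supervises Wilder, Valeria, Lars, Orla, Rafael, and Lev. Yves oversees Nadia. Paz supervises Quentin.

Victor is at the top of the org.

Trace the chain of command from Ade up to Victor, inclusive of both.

Ade -> Sofia -> Zinnia -> Pia -> Judy -> Victor

Ade reports to Sofia. Sofia reports to Zinnia. Zinnia reports to Pia. Pia reports to Judy. Judy reports to Victor. Victor is at the top.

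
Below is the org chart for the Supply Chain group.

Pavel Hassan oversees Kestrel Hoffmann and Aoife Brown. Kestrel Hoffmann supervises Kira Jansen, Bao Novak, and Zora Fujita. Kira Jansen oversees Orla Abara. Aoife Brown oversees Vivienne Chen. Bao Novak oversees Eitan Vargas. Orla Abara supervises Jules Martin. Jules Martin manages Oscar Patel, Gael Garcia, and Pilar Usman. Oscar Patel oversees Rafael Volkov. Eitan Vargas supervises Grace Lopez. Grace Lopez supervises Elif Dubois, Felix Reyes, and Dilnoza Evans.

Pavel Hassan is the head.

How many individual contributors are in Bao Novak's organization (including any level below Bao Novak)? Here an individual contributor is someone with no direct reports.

The people in Bao Novak's organization with no one reporting to them are Dilnoza Evans, Felix Reyes, Elif Dubois. That is 3.

3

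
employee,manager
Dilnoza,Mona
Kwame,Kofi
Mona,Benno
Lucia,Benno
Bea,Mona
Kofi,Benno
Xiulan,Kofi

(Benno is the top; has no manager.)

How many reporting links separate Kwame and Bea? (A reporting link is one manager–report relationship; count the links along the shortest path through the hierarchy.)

4

Kwame is 2 levels below Benno, and Bea is 2 levels below Benno (their lowest common manager). The shortest path runs up from Kwame to Benno and back down to Bea: 2 + 2 = 4 links.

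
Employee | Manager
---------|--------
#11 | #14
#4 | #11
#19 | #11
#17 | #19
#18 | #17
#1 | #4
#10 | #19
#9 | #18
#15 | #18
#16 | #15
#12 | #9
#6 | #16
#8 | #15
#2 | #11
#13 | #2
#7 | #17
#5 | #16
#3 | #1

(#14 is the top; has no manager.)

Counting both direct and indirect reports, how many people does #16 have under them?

2

#16 directly manages #6, #5. #6 has no reports. #5 has no reports. So #16's organization is 2 direct reports plus everyone under them: 1 + 1 = 2.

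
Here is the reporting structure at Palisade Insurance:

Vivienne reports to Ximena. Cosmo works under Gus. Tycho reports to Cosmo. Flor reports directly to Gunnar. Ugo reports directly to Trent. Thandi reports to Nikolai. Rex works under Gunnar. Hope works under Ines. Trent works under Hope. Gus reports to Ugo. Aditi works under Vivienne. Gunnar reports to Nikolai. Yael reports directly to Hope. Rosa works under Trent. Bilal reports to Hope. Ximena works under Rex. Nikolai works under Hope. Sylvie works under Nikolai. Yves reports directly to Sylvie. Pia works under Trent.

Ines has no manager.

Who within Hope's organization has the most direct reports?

Hope

Direct-report counts within Hope's organization: Hope has 4; Trent has 3; Ugo has 1; Gus has 1; Cosmo has 1; Nikolai has 3; Sylvie has 1; Gunnar has 2; Rex has 1; Ximena has 1; Vivienne has 1. The largest is 4, held by Hope.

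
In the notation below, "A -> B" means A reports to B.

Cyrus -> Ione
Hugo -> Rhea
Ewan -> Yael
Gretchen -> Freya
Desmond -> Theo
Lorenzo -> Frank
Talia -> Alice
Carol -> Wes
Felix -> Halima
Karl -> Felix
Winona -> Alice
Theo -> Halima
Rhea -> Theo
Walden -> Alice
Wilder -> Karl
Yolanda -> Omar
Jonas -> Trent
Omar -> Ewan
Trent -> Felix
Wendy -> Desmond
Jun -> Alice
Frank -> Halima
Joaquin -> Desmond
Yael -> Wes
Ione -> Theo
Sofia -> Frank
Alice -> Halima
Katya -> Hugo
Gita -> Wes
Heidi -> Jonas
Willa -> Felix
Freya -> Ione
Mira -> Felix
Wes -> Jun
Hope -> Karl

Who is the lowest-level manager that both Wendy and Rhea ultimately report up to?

Wendy's chain of managers is Desmond, Theo, Halima. Rhea's chain of managers is Theo, Halima. The first manager that appears in both chains is Theo.

Theo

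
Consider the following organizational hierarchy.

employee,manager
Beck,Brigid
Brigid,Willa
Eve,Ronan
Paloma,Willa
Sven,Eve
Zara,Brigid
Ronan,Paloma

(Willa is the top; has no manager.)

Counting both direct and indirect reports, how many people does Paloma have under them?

Paloma directly manages Ronan. Under Ronan: Eve, Sven (2). That's 3 in total.

3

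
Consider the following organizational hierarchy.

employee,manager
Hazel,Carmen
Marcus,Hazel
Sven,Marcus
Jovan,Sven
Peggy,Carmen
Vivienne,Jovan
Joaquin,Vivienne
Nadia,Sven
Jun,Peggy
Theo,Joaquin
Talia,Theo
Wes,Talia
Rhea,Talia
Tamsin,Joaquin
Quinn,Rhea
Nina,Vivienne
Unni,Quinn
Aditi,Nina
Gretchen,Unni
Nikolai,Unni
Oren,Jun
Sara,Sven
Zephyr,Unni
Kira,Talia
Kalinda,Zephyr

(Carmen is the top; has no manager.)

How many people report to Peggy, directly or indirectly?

2

Peggy directly manages Jun. Under Jun: Oren (1). That's 2 in total.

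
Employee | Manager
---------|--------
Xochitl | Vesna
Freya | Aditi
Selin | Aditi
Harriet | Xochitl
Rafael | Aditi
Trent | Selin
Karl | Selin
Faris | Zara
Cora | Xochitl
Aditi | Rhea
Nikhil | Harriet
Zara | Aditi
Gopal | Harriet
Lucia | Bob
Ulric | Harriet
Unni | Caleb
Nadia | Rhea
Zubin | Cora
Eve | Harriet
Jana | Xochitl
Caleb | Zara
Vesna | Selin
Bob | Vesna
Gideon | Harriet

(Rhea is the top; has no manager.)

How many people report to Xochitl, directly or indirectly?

9

Xochitl directly manages Cora, Jana, Harriet. Under Cora: Zubin (1). Jana has no reports. Under Harriet: Gopal, Eve, Gideon, Ulric, Nikhil (5). So Xochitl's organization is 3 direct reports plus everyone under them: 2 + 1 + 6 = 9.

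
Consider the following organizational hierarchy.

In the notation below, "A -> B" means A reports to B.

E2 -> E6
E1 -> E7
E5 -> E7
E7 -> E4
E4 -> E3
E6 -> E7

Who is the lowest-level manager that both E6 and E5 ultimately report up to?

E6's chain of managers is E7, E4, E3. E5's chain of managers is E7, E4, E3. The first manager that appears in both chains is E7.

E7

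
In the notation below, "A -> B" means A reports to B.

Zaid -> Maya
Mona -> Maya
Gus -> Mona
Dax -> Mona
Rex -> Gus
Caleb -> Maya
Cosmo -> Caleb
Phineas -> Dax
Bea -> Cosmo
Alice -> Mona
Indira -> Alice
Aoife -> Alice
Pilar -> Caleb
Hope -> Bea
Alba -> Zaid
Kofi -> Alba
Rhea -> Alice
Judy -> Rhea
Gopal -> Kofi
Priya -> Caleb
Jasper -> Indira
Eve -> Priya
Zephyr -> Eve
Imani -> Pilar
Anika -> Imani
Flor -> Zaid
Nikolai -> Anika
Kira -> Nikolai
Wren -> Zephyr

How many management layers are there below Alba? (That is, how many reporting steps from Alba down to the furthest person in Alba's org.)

The longest chain under Alba runs Alba → Kofi → Gopal, which is 2 levels below Alba.

2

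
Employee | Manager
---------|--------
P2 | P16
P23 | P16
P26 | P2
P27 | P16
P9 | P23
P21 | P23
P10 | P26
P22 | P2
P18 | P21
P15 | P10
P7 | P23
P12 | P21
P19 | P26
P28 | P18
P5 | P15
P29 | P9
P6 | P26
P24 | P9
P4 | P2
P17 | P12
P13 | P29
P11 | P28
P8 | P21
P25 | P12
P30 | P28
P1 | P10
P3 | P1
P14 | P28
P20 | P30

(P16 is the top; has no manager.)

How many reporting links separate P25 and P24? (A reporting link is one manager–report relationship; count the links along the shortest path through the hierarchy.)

5

P25 is 3 levels below P23, and P24 is 2 levels below P23 (their lowest common manager). The shortest path runs up from P25 to P23 and back down to P24: 3 + 2 = 5 links.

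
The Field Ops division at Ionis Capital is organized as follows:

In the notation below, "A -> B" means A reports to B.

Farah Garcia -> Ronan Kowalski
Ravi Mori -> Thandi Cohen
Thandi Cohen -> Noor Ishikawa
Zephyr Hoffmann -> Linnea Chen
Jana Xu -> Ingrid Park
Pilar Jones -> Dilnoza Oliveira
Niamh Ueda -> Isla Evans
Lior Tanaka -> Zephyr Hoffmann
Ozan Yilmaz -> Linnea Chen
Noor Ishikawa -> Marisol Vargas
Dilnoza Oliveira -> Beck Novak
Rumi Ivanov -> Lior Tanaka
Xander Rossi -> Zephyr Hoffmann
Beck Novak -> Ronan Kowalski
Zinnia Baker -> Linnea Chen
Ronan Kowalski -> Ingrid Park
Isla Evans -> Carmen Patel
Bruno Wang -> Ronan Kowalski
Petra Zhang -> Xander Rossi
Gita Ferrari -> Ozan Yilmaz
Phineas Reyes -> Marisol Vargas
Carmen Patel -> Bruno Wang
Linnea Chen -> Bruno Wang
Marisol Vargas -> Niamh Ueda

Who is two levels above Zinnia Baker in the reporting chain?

Zinnia Baker reports to Linnea Chen, and Linnea Chen reports to Bruno Wang. So Zinnia Baker's skip-level manager is Bruno Wang.

Bruno Wang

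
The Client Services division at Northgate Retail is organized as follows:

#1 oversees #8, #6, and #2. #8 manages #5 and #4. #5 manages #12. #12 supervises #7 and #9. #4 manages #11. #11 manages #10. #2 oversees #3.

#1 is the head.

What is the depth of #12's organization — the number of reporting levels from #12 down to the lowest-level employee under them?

1

The longest chain under #12 runs #12 → #9, which is 1 level below #12.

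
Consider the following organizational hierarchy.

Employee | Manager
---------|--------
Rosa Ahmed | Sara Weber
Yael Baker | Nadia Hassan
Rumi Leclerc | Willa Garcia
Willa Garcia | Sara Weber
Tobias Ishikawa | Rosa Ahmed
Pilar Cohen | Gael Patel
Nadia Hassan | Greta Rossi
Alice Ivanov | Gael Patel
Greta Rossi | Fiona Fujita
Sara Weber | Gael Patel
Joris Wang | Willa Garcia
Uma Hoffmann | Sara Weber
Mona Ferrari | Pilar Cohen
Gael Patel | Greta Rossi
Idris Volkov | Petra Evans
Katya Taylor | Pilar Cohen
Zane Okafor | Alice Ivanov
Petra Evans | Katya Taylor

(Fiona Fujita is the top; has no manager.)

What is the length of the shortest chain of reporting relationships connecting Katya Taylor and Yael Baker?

Katya Taylor is 3 levels below Greta Rossi, and Yael Baker is 2 levels below Greta Rossi (their lowest common manager). The shortest path runs up from Katya Taylor to Greta Rossi and back down to Yael Baker: 3 + 2 = 5 links.

5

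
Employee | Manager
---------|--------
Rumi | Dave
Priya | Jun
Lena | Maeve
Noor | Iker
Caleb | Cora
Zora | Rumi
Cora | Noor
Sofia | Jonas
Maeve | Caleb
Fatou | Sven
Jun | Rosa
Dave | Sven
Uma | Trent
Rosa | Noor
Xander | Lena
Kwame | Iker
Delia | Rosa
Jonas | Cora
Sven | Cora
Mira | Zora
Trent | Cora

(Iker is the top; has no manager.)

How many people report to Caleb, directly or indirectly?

Caleb directly manages Maeve. Under Maeve: Lena, Xander (2). That's 3 in total.

3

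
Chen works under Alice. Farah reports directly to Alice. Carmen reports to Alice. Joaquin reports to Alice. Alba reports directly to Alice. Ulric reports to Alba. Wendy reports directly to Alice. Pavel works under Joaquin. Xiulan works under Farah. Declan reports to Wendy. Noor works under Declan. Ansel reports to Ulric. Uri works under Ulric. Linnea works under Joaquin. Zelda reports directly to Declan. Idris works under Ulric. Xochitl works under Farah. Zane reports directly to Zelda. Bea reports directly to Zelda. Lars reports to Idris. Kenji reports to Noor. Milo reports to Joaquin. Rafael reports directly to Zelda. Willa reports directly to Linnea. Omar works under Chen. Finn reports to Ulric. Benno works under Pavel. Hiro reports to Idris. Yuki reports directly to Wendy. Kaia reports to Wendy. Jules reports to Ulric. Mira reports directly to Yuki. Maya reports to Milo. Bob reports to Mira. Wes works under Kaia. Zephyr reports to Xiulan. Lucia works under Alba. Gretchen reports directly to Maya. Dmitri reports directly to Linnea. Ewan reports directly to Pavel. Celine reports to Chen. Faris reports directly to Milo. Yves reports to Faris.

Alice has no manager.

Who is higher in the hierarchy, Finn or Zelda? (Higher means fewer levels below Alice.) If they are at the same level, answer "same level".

same level

Both Finn and Zelda are 3 levels below Alice.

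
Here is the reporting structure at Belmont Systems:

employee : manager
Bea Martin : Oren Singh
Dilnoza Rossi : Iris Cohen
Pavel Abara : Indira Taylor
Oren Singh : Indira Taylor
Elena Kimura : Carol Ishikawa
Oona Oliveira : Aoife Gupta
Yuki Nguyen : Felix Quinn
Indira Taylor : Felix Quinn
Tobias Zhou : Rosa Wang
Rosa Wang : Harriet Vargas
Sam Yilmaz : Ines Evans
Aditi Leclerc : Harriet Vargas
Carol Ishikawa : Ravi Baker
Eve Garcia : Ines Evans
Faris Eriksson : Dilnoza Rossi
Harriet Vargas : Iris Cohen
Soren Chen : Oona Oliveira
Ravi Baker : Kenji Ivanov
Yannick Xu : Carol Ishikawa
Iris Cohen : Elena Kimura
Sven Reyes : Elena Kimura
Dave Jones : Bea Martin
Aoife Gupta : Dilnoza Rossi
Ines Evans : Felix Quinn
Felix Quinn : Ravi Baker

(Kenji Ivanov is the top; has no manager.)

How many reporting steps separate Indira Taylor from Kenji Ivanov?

3

Chain from Indira Taylor up to Kenji Ivanov: Indira Taylor → Felix Quinn → Ravi Baker → Kenji Ivanov. That is 3 steps up, so Indira Taylor is 3 levels below Kenji Ivanov.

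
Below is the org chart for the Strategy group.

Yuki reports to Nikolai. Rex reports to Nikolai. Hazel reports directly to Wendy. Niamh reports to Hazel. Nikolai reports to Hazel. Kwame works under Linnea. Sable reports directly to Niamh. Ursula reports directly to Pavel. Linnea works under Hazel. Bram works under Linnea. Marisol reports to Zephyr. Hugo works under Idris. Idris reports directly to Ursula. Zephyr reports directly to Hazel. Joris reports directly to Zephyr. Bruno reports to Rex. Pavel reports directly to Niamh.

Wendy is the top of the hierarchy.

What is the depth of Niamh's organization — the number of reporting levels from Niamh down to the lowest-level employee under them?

The longest chain under Niamh runs Niamh → Pavel → Ursula → Idris → Hugo, which is 4 levels below Niamh.

4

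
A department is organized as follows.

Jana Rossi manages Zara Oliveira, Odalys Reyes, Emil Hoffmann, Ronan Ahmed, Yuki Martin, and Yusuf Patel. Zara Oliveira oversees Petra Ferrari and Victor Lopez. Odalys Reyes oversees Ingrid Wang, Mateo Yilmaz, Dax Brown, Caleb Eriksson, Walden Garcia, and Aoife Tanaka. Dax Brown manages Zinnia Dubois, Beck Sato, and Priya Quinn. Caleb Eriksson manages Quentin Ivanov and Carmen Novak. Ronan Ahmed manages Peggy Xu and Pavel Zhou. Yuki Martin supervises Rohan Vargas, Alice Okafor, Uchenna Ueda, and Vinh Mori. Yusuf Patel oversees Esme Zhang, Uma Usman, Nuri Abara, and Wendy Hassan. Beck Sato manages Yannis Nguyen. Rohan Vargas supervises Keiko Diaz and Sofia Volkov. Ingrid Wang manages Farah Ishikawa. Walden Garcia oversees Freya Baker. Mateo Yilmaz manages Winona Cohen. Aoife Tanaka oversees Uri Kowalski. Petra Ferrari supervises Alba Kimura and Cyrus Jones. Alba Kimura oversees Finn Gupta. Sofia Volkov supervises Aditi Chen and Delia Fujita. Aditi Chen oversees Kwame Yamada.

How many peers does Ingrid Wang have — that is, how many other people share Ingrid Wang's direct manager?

5

Ingrid Wang reports to Odalys Reyes. Odalys Reyes's other direct reports are Dax Brown, Caleb Eriksson, Walden Garcia, Mateo Yilmaz, Aoife Tanaka — 5 peers.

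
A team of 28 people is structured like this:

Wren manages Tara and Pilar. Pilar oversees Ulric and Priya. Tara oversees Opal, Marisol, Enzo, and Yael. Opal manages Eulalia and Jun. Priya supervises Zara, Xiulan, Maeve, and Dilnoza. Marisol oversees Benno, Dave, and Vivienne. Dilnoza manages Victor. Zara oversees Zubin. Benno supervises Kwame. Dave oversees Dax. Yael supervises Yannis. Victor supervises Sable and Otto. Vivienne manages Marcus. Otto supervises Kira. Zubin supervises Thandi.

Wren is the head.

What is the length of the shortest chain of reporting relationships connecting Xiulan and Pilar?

Xiulan is in Pilar's organization: the chain from Xiulan up to Pilar is Xiulan → Priya → Pilar, which is 2 links.

2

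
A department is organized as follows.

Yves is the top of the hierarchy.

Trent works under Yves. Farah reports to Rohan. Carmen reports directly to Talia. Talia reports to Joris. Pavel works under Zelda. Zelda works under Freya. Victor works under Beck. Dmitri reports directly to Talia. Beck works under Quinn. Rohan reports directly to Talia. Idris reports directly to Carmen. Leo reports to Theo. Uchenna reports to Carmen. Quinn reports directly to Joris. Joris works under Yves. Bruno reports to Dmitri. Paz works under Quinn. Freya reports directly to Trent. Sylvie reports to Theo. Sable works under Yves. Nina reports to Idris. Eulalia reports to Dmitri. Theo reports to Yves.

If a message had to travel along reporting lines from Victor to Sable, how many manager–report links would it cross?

Victor is 4 levels below Yves, and Sable is 1 level below Yves (their lowest common manager). The shortest path runs up from Victor to Yves and back down to Sable: 4 + 1 = 5 links.

5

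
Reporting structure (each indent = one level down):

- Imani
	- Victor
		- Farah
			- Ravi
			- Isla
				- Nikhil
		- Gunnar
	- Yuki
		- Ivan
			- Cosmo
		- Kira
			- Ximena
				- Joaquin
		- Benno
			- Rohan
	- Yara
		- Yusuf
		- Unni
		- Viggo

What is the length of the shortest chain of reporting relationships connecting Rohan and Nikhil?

Rohan is 3 levels below Imani, and Nikhil is 4 levels below Imani (their lowest common manager). The shortest path runs up from Rohan to Imani and back down to Nikhil: 3 + 4 = 7 links.

7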